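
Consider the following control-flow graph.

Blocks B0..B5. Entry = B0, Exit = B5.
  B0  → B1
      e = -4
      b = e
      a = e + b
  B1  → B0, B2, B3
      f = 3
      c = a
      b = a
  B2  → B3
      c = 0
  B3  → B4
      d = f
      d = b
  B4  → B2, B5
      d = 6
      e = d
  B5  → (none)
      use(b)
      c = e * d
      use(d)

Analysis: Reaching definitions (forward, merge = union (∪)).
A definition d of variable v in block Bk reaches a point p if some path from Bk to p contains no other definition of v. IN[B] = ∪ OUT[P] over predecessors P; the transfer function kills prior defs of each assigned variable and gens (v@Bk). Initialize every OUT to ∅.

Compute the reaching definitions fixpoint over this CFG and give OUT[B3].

Fixpoint table:
  B0: | IN={a@B0, b@B1, c@B1, e@B0, f@B1} | OUT={a@B0, b@B0, c@B1, e@B0, f@B1}
  B1: | IN={a@B0, b@B0, c@B1, e@B0, f@B1} | OUT={a@B0, b@B1, c@B1, e@B0, f@B1}
  B2: | IN={a@B0, b@B1, c@B1, c@B2, d@B4, e@B0, e@B4, f@B1} | OUT={a@B0, b@B1, c@B2, d@B4, e@B0, e@B4, f@B1}
  B3: | IN={a@B0, b@B1, c@B1, c@B2, d@B4, e@B0, e@B4, f@B1} | OUT={a@B0, b@B1, c@B1, c@B2, d@B3, e@B0, e@B4, f@B1}
  B4: | IN={a@B0, b@B1, c@B1, c@B2, d@B3, e@B0, e@B4, f@B1} | OUT={a@B0, b@B1, c@B1, c@B2, d@B4, e@B4, f@B1}
  B5: | IN={a@B0, b@B1, c@B1, c@B2, d@B4, e@B4, f@B1} | OUT={a@B0, b@B1, c@B5, d@B4, e@B4, f@B1}

Merge at B3: IN[B3] = OUT[B1] ⊔ OUT[B2] = {a@B0, b@B1, c@B1, c@B2, d@B4, e@B0, e@B4, f@B1}
Applying B3's transfer function to that IN value gives OUT[B3] (row B3 above).

Answer: {a@B0, b@B1, c@B1, c@B2, d@B3, e@B0, e@B4, f@B1}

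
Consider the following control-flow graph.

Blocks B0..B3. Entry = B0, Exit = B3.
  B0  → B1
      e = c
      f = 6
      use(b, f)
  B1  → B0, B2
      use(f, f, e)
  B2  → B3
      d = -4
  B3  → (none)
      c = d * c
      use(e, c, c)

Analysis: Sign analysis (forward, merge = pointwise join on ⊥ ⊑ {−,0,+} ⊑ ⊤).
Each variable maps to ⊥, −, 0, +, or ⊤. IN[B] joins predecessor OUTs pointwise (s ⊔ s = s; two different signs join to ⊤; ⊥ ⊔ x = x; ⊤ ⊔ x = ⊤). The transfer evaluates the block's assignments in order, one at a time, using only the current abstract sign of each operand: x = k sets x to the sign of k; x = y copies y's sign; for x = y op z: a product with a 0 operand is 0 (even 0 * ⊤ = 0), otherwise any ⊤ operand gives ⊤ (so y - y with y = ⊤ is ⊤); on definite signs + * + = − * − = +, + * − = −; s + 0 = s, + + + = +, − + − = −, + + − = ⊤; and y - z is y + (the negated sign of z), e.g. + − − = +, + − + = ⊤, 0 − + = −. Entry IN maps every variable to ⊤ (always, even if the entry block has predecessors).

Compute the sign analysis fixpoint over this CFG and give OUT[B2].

Fixpoint table:
  B0: | IN=(all ⊤) | OUT={f:+; rest ⊤}
  B1: | IN={f:+; rest ⊤} | OUT={f:+; rest ⊤}
  B2: | IN={f:+; rest ⊤} | OUT={d:-, f:+; rest ⊤}
  B3: | IN={d:-, f:+; rest ⊤} | OUT={d:-, f:+; rest ⊤}

Merge at B2: IN[B2] = OUT[B1] = {a: ⊤, b: ⊤, c: ⊤, d: ⊤, e: ⊤, f: +}
Applying B2's transfer function to that IN value gives OUT[B2] (row B2 above).

Answer: {a: ⊤, b: ⊤, c: ⊤, d: -, e: ⊤, f: +}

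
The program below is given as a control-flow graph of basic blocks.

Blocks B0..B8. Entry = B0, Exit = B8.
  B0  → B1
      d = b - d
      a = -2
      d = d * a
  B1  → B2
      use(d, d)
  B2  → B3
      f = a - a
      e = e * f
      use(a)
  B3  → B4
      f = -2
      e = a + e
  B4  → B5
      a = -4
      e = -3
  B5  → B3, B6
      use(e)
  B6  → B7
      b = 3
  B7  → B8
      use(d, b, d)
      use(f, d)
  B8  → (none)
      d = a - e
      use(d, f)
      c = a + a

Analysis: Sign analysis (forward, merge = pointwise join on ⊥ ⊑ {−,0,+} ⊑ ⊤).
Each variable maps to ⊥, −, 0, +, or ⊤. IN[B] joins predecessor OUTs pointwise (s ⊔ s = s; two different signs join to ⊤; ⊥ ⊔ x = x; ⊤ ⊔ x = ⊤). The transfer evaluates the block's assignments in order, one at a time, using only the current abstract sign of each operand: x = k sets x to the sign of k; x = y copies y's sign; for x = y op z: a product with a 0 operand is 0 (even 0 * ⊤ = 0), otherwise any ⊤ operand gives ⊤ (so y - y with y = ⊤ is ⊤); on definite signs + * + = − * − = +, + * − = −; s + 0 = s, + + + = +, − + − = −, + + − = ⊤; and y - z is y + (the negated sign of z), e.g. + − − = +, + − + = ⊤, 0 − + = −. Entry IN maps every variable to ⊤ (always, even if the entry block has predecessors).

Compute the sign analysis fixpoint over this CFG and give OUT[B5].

Fixpoint table:
  B0:  IN=(all ⊤)  OUT={a:-; rest ⊤}
  B1:  IN={a:-; rest ⊤}  OUT={a:-; rest ⊤}
  B2:  IN={a:-; rest ⊤}  OUT={a:-; rest ⊤}
  B3:  IN={a:-; rest ⊤}  OUT={a:-, f:-; rest ⊤}
  B4:  IN={a:-, f:-; rest ⊤}  OUT={a:-, e:-, f:-; rest ⊤}
  B5:  IN={a:-, e:-, f:-; rest ⊤}  OUT={a:-, e:-, f:-; rest ⊤}
  B6:  IN={a:-, e:-, f:-; rest ⊤}  OUT={a:-, b:+, e:-, f:-; rest ⊤}
  B7:  IN={a:-, b:+, e:-, f:-; rest ⊤}  OUT={a:-, b:+, e:-, f:-; rest ⊤}
  B8:  IN={a:-, b:+, e:-, f:-; rest ⊤}  OUT={a:-, b:+, c:-, e:-, f:-; rest ⊤}

Merge at B5: IN[B5] = OUT[B4] = {a: -, b: ⊤, c: ⊤, d: ⊤, e: -, f: -}
Applying B5's transfer function to that IN value gives OUT[B5] (row B5 above).

Answer: {a: -, b: ⊤, c: ⊤, d: ⊤, e: -, f: -}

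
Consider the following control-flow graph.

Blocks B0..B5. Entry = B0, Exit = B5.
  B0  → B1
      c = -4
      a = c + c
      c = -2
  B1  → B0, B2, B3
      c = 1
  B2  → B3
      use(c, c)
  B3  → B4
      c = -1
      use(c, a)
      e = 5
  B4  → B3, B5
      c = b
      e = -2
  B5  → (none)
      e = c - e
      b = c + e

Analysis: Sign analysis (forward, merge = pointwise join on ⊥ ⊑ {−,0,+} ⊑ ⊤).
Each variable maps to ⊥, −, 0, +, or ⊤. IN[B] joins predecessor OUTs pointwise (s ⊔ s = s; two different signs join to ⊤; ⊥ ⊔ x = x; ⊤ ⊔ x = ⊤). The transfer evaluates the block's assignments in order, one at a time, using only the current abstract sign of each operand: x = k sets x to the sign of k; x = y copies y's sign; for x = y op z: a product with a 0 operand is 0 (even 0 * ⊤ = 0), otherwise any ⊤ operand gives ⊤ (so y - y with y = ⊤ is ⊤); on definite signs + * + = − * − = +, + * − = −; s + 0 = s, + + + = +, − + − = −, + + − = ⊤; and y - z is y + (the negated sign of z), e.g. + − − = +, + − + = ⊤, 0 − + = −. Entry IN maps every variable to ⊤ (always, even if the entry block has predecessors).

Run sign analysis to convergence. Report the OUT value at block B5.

Per-block solution:
  B0:  IN=(all ⊤)  OUT={a:-, c:-; rest ⊤}
  B1:  IN={a:-, c:-; rest ⊤}  OUT={a:-, c:+; rest ⊤}
  B2:  IN={a:-, c:+; rest ⊤}  OUT={a:-, c:+; rest ⊤}
  B3:  IN={a:-; rest ⊤}  OUT={a:-, c:-, e:+; rest ⊤}
  B4:  IN={a:-, c:-, e:+; rest ⊤}  OUT={a:-, e:-; rest ⊤}
  B5:  IN={a:-, e:-; rest ⊤}  OUT={a:-; rest ⊤}

Merge at B5: IN[B5] = OUT[B4] = {a: -, b: ⊤, c: ⊤, d: ⊤, e: -, f: ⊤}
Applying B5's transfer function to that IN value gives OUT[B5] (row B5 above).

Answer: {a: -, b: ⊤, c: ⊤, d: ⊤, e: ⊤, f: ⊤}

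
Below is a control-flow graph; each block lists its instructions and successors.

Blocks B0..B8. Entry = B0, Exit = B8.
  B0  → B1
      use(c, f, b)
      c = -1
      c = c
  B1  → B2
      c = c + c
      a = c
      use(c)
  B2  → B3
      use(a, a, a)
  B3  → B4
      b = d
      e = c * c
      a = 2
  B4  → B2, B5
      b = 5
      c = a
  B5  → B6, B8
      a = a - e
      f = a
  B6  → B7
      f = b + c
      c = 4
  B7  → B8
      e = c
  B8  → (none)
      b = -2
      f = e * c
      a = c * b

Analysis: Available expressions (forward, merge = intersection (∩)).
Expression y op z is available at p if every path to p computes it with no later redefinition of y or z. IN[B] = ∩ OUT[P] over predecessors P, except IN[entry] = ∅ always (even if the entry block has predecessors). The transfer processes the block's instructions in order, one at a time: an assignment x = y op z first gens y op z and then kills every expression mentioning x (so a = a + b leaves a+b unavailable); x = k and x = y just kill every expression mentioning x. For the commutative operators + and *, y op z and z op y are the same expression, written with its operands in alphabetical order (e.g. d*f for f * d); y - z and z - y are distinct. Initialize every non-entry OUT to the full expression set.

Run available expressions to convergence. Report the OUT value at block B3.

Fixpoint table:
  B0:  IN={}  OUT={}
  B1:  IN={}  OUT={}
  B2:  IN={}  OUT={}
  B3:  IN={}  OUT={c*c}
  B4:  IN={c*c}  OUT={}
  B5:  IN={}  OUT={}
  B6:  IN={}  OUT={}
  B7:  IN={}  OUT={}
  B8:  IN={}  OUT={b*c, c*e}

Merge at B3: IN[B3] = OUT[B2] = {}
Applying B3's transfer function to that IN value gives OUT[B3] (row B3 above).

Answer: {c*c}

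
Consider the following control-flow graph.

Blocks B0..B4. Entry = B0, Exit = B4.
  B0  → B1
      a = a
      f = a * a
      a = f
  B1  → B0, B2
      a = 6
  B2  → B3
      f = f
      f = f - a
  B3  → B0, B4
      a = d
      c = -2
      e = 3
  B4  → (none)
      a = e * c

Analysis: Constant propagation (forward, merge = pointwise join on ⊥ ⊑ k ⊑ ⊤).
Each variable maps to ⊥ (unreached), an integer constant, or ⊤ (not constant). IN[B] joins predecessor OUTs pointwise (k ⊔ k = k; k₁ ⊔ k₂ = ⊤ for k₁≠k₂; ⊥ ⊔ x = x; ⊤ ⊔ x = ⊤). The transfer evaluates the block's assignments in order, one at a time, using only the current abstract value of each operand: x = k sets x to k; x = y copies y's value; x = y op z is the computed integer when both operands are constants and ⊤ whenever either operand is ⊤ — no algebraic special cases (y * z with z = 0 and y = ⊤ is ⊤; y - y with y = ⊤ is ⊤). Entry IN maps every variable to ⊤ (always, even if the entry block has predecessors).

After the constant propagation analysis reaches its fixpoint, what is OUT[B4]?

Per-block solution:
  B0:   IN=(all ⊤)   OUT=(all ⊤)
  B1:   IN=(all ⊤)   OUT={a:6; rest ⊤}
  B2:   IN={a:6; rest ⊤}   OUT={a:6; rest ⊤}
  B3:   IN={a:6; rest ⊤}   OUT={c:-2, e:3; rest ⊤}
  B4:   IN={c:-2, e:3; rest ⊤}   OUT={a:-6, c:-2, e:3; rest ⊤}

Merge at B4: IN[B4] = OUT[B3] = {a: ⊤, b: ⊤, c: -2, d: ⊤, e: 3, f: ⊤}
Applying B4's transfer function to that IN value gives OUT[B4] (row B4 above).

Answer: {a: -6, b: ⊤, c: -2, d: ⊤, e: 3, f: ⊤}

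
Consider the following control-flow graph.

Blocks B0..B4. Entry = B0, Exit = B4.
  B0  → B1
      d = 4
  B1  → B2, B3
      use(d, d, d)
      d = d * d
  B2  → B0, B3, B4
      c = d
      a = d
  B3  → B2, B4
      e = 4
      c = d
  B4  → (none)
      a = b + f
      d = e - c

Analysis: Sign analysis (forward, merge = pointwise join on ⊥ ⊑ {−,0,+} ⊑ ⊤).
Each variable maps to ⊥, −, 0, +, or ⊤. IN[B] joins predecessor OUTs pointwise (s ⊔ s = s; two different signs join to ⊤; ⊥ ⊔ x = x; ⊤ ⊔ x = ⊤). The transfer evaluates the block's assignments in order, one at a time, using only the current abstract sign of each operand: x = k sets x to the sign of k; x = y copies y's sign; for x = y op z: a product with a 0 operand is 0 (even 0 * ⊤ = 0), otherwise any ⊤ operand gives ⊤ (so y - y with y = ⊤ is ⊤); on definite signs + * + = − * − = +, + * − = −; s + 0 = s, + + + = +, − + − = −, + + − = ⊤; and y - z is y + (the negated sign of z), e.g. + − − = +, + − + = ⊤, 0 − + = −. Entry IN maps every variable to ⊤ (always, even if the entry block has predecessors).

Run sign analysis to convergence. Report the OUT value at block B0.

Converged values:
  B0: | IN=(all ⊤) | OUT={d:+; rest ⊤}
  B1: | IN={d:+; rest ⊤} | OUT={d:+; rest ⊤}
  B2: | IN={d:+; rest ⊤} | OUT={a:+, c:+, d:+; rest ⊤}
  B3: | IN={d:+; rest ⊤} | OUT={c:+, d:+, e:+; rest ⊤}
  B4: | IN={c:+, d:+; rest ⊤} | OUT={c:+; rest ⊤}

Merge at B0 (entry node, so the boundary value (all ⊤) is joined with the incoming edge(s)): IN[B0] = (all ⊤) ⊔ OUT[B2] = {a: ⊤, b: ⊤, c: ⊤, d: ⊤, e: ⊤, f: ⊤}
Applying B0's transfer function to that IN value gives OUT[B0] (row B0 above).

Answer: {a: ⊤, b: ⊤, c: ⊤, d: +, e: ⊤, f: ⊤}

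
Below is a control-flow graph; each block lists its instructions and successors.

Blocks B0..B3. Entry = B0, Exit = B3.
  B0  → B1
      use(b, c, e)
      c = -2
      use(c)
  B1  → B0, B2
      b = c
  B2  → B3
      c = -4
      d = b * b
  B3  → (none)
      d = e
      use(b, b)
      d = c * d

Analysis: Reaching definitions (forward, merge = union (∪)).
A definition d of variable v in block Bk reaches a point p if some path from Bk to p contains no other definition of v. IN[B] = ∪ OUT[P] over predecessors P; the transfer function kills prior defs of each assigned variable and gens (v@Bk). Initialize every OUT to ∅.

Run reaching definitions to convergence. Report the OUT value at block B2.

Answer: {b@B1, c@B2, d@B2}

Derivation:
Per-block solution:
  B0: | IN={b@B1, c@B0} | OUT={b@B1, c@B0}
  B1: | IN={b@B1, c@B0} | OUT={b@B1, c@B0}
  B2: | IN={b@B1, c@B0} | OUT={b@B1, c@B2, d@B2}
  B3: | IN={b@B1, c@B2, d@B2} | OUT={b@B1, c@B2, d@B3}

Merge at B2: IN[B2] = OUT[B1] = {b@B1, c@B0}
Applying B2's transfer function to that IN value gives OUT[B2] (row B2 above).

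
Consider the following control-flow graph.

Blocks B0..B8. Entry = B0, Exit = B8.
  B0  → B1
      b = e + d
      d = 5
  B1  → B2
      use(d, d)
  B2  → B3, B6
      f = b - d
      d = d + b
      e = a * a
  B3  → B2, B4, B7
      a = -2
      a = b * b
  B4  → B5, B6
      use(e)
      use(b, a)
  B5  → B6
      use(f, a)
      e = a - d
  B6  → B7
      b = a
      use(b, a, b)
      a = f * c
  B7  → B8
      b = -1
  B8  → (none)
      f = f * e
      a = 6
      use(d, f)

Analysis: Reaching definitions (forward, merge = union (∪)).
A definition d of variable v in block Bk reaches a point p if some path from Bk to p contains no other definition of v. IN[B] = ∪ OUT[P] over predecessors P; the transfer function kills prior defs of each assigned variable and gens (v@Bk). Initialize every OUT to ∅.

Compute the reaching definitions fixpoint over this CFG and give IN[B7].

Answer: {a@B3, a@B6, b@B0, b@B6, d@B2, e@B2, e@B5, f@B2}

Trace:
Per-block solution:
  B0:   IN={}   OUT={b@B0, d@B0}
  B1:   IN={b@B0, d@B0}   OUT={b@B0, d@B0}
  B2:   IN={a@B3, b@B0, d@B0, d@B2, e@B2, f@B2}   OUT={a@B3, b@B0, d@B2, e@B2, f@B2}
  B3:   IN={a@B3, b@B0, d@B2, e@B2, f@B2}   OUT={a@B3, b@B0, d@B2, e@B2, f@B2}
  B4:   IN={a@B3, b@B0, d@B2, e@B2, f@B2}   OUT={a@B3, b@B0, d@B2, e@B2, f@B2}
  B5:   IN={a@B3, b@B0, d@B2, e@B2, f@B2}   OUT={a@B3, b@B0, d@B2, e@B5, f@B2}
  B6:   IN={a@B3, b@B0, d@B2, e@B2, e@B5, f@B2}   OUT={a@B6, b@B6, d@B2, e@B2, e@B5, f@B2}
  B7:   IN={a@B3, a@B6, b@B0, b@B6, d@B2, e@B2, e@B5, f@B2}   OUT={a@B3, a@B6, b@B7, d@B2, e@B2, e@B5, f@B2}
  B8:   IN={a@B3, a@B6, b@B7, d@B2, e@B2, e@B5, f@B2}   OUT={a@B8, b@B7, d@B2, e@B2, e@B5, f@B8}

Merge at B7: IN[B7] = OUT[B3] ⊔ OUT[B6] = {a@B3, a@B6, b@B0, b@B6, d@B2, e@B2, e@B5, f@B2}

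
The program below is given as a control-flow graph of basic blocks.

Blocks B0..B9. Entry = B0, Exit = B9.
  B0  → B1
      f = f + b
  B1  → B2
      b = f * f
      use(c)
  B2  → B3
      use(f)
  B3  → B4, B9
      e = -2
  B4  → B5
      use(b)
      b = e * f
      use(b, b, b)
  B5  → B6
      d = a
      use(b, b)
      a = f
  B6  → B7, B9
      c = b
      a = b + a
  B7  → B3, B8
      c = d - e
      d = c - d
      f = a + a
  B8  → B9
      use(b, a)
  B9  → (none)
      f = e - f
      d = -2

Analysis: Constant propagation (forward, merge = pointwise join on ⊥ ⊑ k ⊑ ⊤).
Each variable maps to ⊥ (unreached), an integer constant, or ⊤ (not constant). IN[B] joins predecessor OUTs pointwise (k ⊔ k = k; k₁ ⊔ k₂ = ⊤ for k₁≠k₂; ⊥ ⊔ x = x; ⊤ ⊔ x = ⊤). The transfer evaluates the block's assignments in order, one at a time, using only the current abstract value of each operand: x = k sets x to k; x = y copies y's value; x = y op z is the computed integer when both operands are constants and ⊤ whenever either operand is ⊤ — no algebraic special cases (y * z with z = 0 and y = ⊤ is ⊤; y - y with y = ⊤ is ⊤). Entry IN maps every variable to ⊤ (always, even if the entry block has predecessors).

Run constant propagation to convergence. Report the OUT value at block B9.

Answer: {a: ⊤, b: ⊤, c: ⊤, d: -2, e: -2, f: ⊤}

Derivation:
Per-block solution:
  B0:  IN=(all ⊤)  OUT=(all ⊤)
  B1:  IN=(all ⊤)  OUT=(all ⊤)
  B2:  IN=(all ⊤)  OUT=(all ⊤)
  B3:  IN=(all ⊤)  OUT={e:-2; rest ⊤}
  B4:  IN={e:-2; rest ⊤}  OUT={e:-2; rest ⊤}
  B5:  IN={e:-2; rest ⊤}  OUT={e:-2; rest ⊤}
  B6:  IN={e:-2; rest ⊤}  OUT={e:-2; rest ⊤}
  B7:  IN={e:-2; rest ⊤}  OUT={e:-2; rest ⊤}
  B8:  IN={e:-2; rest ⊤}  OUT={e:-2; rest ⊤}
  B9:  IN={e:-2; rest ⊤}  OUT={d:-2, e:-2; rest ⊤}

Merge at B9: IN[B9] = OUT[B3] ⊔ OUT[B6] ⊔ OUT[B8] = {a: ⊤, b: ⊤, c: ⊤, d: ⊤, e: -2, f: ⊤}
Applying B9's transfer function to that IN value gives OUT[B9] (row B9 above).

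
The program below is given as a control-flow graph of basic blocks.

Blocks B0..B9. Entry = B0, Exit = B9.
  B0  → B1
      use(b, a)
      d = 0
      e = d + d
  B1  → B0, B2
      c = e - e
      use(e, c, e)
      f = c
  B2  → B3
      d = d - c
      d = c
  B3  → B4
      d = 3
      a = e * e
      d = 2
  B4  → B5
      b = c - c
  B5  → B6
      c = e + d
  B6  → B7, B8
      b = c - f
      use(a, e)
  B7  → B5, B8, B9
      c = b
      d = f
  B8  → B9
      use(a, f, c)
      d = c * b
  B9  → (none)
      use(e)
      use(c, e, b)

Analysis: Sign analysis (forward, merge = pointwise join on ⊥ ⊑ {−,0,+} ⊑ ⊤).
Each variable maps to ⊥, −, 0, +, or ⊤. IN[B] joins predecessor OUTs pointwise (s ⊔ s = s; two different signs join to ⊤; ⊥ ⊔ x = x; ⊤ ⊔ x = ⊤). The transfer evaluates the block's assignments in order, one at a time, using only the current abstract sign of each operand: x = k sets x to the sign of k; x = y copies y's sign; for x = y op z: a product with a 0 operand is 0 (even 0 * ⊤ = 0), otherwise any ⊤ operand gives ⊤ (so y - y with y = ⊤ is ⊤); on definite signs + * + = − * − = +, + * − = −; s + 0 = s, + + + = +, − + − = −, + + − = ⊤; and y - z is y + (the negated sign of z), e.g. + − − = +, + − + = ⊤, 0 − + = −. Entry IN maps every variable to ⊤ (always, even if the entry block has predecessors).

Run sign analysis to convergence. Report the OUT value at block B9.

Per-block solution:
  B0: | IN=(all ⊤) | OUT={d:0, e:0; rest ⊤}
  B1: | IN={d:0, e:0; rest ⊤} | OUT={c:0, d:0, e:0, f:0; rest ⊤}
  B2: | IN={c:0, d:0, e:0, f:0; rest ⊤} | OUT={c:0, d:0, e:0, f:0; rest ⊤}
  B3: | IN={c:0, d:0, e:0, f:0; rest ⊤} | OUT={a:0, c:0, d:+, e:0, f:0; rest ⊤}
  B4: | IN={a:0, c:0, d:+, e:0, f:0; rest ⊤} | OUT={a:0, b:0, c:0, d:+, e:0, f:0; rest ⊤}
  B5: | IN={a:0, e:0, f:0; rest ⊤} | OUT={a:0, e:0, f:0; rest ⊤}
  B6: | IN={a:0, e:0, f:0; rest ⊤} | OUT={a:0, e:0, f:0; rest ⊤}
  B7: | IN={a:0, e:0, f:0; rest ⊤} | OUT={a:0, d:0, e:0, f:0; rest ⊤}
  B8: | IN={a:0, e:0, f:0; rest ⊤} | OUT={a:0, e:0, f:0; rest ⊤}
  B9: | IN={a:0, e:0, f:0; rest ⊤} | OUT={a:0, e:0, f:0; rest ⊤}

Merge at B9: IN[B9] = OUT[B7] ⊔ OUT[B8] = {a: 0, b: ⊤, c: ⊤, d: ⊤, e: 0, f: 0}
Applying B9's transfer function to that IN value gives OUT[B9] (row B9 above).

Answer: {a: 0, b: ⊤, c: ⊤, d: ⊤, e: 0, f: 0}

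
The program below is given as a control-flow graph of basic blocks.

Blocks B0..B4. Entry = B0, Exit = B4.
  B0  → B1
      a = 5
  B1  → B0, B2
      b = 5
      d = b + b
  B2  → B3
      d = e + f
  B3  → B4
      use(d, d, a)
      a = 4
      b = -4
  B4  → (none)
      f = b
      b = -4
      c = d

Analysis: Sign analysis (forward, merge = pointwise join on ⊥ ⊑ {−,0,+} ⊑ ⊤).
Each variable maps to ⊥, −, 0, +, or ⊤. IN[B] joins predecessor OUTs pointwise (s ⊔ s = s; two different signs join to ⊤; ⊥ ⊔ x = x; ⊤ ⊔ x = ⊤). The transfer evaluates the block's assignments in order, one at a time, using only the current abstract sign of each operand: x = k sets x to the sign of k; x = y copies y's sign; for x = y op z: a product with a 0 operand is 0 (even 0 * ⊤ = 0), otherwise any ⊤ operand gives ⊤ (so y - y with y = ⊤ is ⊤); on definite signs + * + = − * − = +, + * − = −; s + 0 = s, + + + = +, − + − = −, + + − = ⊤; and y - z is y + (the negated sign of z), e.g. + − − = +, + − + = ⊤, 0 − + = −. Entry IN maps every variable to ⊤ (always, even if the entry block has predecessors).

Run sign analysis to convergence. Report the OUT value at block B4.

Answer: {a: +, b: -, c: ⊤, d: ⊤, e: ⊤, f: -}

Working:
Converged values:
  B0:  IN=(all ⊤)  OUT={a:+; rest ⊤}
  B1:  IN={a:+; rest ⊤}  OUT={a:+, b:+, d:+; rest ⊤}
  B2:  IN={a:+, b:+, d:+; rest ⊤}  OUT={a:+, b:+; rest ⊤}
  B3:  IN={a:+, b:+; rest ⊤}  OUT={a:+, b:-; rest ⊤}
  B4:  IN={a:+, b:-; rest ⊤}  OUT={a:+, b:-, f:-; rest ⊤}

Merge at B4: IN[B4] = OUT[B3] = {a: +, b: -, c: ⊤, d: ⊤, e: ⊤, f: ⊤}
Applying B4's transfer function to that IN value gives OUT[B4] (row B4 above).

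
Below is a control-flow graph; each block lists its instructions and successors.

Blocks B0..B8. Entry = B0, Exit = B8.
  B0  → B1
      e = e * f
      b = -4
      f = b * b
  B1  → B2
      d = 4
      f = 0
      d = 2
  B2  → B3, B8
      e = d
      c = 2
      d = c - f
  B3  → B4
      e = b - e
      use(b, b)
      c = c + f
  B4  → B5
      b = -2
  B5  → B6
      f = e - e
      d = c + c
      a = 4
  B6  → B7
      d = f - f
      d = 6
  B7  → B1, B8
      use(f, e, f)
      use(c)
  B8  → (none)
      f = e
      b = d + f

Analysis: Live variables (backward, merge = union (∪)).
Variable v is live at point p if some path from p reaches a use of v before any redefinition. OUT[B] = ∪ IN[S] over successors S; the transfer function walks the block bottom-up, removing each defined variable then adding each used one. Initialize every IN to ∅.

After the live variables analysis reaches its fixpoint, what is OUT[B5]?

Answer: {b, c, e, f}

Working:
Fixpoint table:
  B0:   IN={e, f}   OUT={b}
  B1:   IN={b}   OUT={b, d, f}
  B2:   IN={b, d, f}   OUT={b, c, d, e, f}
  B3:   IN={b, c, e, f}   OUT={c, e}
  B4:   IN={c, e}   OUT={b, c, e}
  B5:   IN={b, c, e}   OUT={b, c, e, f}
  B6:   IN={b, c, e, f}   OUT={b, c, d, e, f}
  B7:   IN={b, c, d, e, f}   OUT={b, d, e}
  B8:   IN={d, e}   OUT={}

Merge at B5: OUT[B5] = IN[B6] = {b, c, e, f}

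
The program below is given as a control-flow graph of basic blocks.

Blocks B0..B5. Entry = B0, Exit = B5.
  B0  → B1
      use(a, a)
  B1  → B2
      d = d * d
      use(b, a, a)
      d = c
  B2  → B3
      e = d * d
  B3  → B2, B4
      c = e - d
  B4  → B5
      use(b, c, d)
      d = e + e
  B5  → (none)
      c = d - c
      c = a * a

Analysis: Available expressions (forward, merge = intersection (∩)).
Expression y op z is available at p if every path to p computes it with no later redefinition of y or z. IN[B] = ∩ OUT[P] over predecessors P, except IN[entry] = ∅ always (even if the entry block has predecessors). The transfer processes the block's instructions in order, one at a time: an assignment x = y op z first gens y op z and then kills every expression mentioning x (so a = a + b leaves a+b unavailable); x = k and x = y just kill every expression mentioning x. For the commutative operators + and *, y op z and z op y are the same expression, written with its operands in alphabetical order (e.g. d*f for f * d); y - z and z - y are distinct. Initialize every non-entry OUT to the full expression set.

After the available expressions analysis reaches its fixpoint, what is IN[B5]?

Fixpoint table:
  B0:  IN={}  OUT={}
  B1:  IN={}  OUT={}
  B2:  IN={}  OUT={d*d}
  B3:  IN={d*d}  OUT={d*d, e-d}
  B4:  IN={d*d, e-d}  OUT={e+e}
  B5:  IN={e+e}  OUT={a*a, e+e}

Merge at B5: IN[B5] = OUT[B4] = {e+e}

Answer: {e+e}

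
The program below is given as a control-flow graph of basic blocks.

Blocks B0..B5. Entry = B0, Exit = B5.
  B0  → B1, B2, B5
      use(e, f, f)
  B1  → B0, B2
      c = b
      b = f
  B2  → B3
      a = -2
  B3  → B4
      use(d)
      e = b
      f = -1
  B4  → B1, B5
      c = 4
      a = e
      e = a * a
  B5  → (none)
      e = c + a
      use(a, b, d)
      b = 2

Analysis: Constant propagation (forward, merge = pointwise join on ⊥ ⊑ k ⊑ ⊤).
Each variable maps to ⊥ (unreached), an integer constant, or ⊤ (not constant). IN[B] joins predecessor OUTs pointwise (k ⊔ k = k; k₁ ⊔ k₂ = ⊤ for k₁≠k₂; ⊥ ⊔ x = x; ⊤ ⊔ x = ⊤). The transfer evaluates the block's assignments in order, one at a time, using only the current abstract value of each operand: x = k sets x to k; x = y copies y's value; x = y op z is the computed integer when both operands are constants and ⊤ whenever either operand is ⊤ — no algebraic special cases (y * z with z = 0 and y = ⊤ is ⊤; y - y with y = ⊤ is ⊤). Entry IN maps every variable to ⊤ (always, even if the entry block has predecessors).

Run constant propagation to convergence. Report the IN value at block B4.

Per-block solution:
  B0:  IN=(all ⊤)  OUT=(all ⊤)
  B1:  IN=(all ⊤)  OUT=(all ⊤)
  B2:  IN=(all ⊤)  OUT={a:-2; rest ⊤}
  B3:  IN={a:-2; rest ⊤}  OUT={a:-2, f:-1; rest ⊤}
  B4:  IN={a:-2, f:-1; rest ⊤}  OUT={c:4, f:-1; rest ⊤}
  B5:  IN=(all ⊤)  OUT={b:2; rest ⊤}

Merge at B4: IN[B4] = OUT[B3] = {a: -2, b: ⊤, c: ⊤, d: ⊤, e: ⊤, f: -1}

Answer: {a: -2, b: ⊤, c: ⊤, d: ⊤, e: ⊤, f: -1}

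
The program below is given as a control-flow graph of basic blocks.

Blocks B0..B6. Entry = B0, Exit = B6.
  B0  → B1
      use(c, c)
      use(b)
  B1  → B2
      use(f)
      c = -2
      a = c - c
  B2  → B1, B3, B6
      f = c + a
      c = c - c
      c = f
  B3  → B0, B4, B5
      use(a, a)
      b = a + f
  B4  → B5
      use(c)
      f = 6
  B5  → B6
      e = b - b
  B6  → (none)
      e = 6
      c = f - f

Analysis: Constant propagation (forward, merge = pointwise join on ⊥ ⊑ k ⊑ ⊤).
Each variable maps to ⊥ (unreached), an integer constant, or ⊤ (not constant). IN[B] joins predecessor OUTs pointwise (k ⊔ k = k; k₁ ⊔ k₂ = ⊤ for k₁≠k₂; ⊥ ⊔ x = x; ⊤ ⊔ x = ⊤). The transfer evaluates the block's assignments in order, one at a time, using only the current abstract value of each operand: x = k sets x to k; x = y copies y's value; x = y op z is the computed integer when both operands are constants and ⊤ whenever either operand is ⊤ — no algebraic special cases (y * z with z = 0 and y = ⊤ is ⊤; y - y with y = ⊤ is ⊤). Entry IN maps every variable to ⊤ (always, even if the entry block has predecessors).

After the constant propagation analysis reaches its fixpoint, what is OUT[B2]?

Fixpoint table:
  B0: | IN=(all ⊤) | OUT=(all ⊤)
  B1: | IN=(all ⊤) | OUT={a:0, c:-2; rest ⊤}
  B2: | IN={a:0, c:-2; rest ⊤} | OUT={a:0, c:-2, f:-2; rest ⊤}
  B3: | IN={a:0, c:-2, f:-2; rest ⊤} | OUT={a:0, b:-2, c:-2, f:-2; rest ⊤}
  B4: | IN={a:0, b:-2, c:-2, f:-2; rest ⊤} | OUT={a:0, b:-2, c:-2, f:6; rest ⊤}
  B5: | IN={a:0, b:-2, c:-2; rest ⊤} | OUT={a:0, b:-2, c:-2, e:0; rest ⊤}
  B6: | IN={a:0, c:-2; rest ⊤} | OUT={a:0, e:6; rest ⊤}

Merge at B2: IN[B2] = OUT[B1] = {a: 0, b: ⊤, c: -2, d: ⊤, e: ⊤, f: ⊤}
Applying B2's transfer function to that IN value gives OUT[B2] (row B2 above).

Answer: {a: 0, b: ⊤, c: -2, d: ⊤, e: ⊤, f: -2}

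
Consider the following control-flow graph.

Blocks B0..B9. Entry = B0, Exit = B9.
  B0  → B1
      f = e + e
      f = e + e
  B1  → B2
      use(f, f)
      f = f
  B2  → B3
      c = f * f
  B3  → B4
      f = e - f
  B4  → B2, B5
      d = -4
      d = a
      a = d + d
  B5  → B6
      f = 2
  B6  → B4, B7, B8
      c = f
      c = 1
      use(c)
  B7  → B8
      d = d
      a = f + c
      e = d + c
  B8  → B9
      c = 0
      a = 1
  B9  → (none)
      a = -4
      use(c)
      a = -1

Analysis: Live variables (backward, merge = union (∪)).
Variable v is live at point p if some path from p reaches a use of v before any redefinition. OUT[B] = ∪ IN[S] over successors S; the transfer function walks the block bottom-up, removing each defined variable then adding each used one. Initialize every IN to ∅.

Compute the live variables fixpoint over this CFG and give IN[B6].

Answer: {a, d, e, f}

Trace:
Fixpoint table:
  B0:   IN={a, e}   OUT={a, e, f}
  B1:   IN={a, e, f}   OUT={a, e, f}
  B2:   IN={a, e, f}   OUT={a, e, f}
  B3:   IN={a, e, f}   OUT={a, e, f}
  B4:   IN={a, e, f}   OUT={a, d, e, f}
  B5:   IN={a, d, e}   OUT={a, d, e, f}
  B6:   IN={a, d, e, f}   OUT={a, c, d, e, f}
  B7:   IN={c, d, f}   OUT={}
  B8:   IN={}   OUT={c}
  B9:   IN={c}   OUT={}

Merge at B6: OUT[B6] = IN[B4] ⊔ IN[B7] ⊔ IN[B8] = {a, c, d, e, f}
Applying B6's transfer function to that OUT value gives IN[B6] (row B6 above).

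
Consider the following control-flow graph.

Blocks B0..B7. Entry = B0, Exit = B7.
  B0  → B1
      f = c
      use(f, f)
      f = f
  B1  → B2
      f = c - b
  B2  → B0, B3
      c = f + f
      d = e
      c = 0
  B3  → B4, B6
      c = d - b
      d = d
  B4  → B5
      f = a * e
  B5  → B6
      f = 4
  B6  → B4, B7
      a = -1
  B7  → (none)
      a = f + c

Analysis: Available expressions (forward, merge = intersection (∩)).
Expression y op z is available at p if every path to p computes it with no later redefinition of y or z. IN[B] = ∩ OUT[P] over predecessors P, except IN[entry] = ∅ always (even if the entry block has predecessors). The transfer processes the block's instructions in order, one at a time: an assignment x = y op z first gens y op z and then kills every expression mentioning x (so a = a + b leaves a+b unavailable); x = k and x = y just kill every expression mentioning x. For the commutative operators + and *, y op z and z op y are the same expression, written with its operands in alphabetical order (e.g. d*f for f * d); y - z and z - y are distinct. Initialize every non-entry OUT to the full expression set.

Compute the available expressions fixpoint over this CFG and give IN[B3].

Answer: {f+f}

Trace:
Per-block solution:
  B0: | IN={} | OUT={}
  B1: | IN={} | OUT={c-b}
  B2: | IN={c-b} | OUT={f+f}
  B3: | IN={f+f} | OUT={f+f}
  B4: | IN={} | OUT={a*e}
  B5: | IN={a*e} | OUT={a*e}
  B6: | IN={} | OUT={}
  B7: | IN={} | OUT={c+f}

Merge at B3: IN[B3] = OUT[B2] = {f+f}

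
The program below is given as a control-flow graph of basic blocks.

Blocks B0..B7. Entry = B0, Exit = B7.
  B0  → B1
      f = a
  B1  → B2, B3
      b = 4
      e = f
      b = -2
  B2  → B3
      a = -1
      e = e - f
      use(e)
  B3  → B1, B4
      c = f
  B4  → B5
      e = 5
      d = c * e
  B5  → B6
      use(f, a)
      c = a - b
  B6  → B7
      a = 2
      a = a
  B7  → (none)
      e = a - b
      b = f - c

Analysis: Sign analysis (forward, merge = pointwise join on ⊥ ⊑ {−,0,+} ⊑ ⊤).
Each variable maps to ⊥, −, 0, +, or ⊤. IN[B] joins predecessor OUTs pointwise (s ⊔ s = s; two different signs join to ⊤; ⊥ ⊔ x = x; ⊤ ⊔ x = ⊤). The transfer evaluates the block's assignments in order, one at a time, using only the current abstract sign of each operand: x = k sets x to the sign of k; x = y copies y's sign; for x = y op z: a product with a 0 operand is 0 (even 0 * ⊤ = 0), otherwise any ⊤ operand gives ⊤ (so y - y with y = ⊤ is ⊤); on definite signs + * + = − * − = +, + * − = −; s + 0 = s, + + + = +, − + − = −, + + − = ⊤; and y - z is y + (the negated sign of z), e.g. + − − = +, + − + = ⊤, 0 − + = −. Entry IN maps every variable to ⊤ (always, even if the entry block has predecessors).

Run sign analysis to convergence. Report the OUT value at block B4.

Converged values:
  B0:  IN=(all ⊤)  OUT=(all ⊤)
  B1:  IN=(all ⊤)  OUT={b:-; rest ⊤}
  B2:  IN={b:-; rest ⊤}  OUT={a:-, b:-; rest ⊤}
  B3:  IN={b:-; rest ⊤}  OUT={b:-; rest ⊤}
  B4:  IN={b:-; rest ⊤}  OUT={b:-, e:+; rest ⊤}
  B5:  IN={b:-, e:+; rest ⊤}  OUT={b:-, e:+; rest ⊤}
  B6:  IN={b:-, e:+; rest ⊤}  OUT={a:+, b:-, e:+; rest ⊤}
  B7:  IN={a:+, b:-, e:+; rest ⊤}  OUT={a:+, e:+; rest ⊤}

Merge at B4: IN[B4] = OUT[B3] = {a: ⊤, b: -, c: ⊤, d: ⊤, e: ⊤, f: ⊤}
Applying B4's transfer function to that IN value gives OUT[B4] (row B4 above).

Answer: {a: ⊤, b: -, c: ⊤, d: ⊤, e: +, f: ⊤}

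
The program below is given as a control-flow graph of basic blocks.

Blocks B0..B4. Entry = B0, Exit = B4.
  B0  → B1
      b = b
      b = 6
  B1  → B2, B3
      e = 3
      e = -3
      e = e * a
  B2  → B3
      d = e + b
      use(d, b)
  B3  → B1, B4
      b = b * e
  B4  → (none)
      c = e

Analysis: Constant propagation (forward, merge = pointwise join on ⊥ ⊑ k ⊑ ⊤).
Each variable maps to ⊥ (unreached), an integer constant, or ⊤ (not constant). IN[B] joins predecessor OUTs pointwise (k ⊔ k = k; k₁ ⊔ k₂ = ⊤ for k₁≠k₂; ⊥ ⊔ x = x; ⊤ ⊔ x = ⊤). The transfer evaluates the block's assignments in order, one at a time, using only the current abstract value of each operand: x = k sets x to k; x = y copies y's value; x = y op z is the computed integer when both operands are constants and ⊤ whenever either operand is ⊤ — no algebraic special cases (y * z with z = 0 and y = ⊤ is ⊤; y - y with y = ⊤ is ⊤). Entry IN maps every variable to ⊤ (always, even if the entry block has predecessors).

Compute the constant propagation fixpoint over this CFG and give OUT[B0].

Answer: {a: ⊤, b: 6, c: ⊤, d: ⊤, e: ⊤, f: ⊤}

Derivation:
Per-block solution:
  B0:  IN=(all ⊤)  OUT={b:6; rest ⊤}
  B1:  IN=(all ⊤)  OUT=(all ⊤)
  B2:  IN=(all ⊤)  OUT=(all ⊤)
  B3:  IN=(all ⊤)  OUT=(all ⊤)
  B4:  IN=(all ⊤)  OUT=(all ⊤)

B0 is the boundary node: IN[B0] = {a: ⊤, b: ⊤, c: ⊤, d: ⊤, e: ⊤, f: ⊤}
Applying B0's transfer function to that IN value gives OUT[B0] (row B0 above).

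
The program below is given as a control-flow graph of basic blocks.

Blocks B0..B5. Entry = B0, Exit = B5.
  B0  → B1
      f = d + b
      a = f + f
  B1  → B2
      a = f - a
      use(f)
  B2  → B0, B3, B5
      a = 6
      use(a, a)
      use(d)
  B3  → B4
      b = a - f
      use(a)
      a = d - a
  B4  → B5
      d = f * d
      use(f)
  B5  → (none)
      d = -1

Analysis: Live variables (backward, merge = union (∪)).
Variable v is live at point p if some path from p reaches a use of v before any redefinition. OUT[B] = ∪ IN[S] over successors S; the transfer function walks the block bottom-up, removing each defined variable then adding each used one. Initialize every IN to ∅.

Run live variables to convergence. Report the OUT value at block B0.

Answer: {a, b, d, f}

Derivation:
Fixpoint table:
  B0: | IN={b, d} | OUT={a, b, d, f}
  B1: | IN={a, b, d, f} | OUT={b, d, f}
  B2: | IN={b, d, f} | OUT={a, b, d, f}
  B3: | IN={a, d, f} | OUT={d, f}
  B4: | IN={d, f} | OUT={}
  B5: | IN={} | OUT={}

Merge at B0: OUT[B0] = IN[B1] = {a, b, d, f}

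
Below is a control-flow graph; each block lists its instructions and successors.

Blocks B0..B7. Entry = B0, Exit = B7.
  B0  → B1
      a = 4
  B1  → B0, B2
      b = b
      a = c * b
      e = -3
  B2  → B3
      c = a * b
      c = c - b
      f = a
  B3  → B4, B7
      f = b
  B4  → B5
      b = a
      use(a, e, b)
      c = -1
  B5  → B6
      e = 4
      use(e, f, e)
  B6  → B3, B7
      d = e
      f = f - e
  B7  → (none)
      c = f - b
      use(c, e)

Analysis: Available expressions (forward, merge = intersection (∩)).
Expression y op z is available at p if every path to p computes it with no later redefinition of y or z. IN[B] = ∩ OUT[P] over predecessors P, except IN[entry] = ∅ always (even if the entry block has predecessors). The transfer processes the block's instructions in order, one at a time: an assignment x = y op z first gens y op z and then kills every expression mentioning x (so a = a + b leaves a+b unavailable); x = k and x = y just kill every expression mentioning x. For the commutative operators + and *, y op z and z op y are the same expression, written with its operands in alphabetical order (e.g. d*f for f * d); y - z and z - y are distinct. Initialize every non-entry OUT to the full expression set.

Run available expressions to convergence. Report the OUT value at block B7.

Answer: {f-b}

Derivation:
Per-block solution:
  B0:  IN={}  OUT={}
  B1:  IN={}  OUT={b*c}
  B2:  IN={b*c}  OUT={a*b}
  B3:  IN={}  OUT={}
  B4:  IN={}  OUT={}
  B5:  IN={}  OUT={}
  B6:  IN={}  OUT={}
  B7:  IN={}  OUT={f-b}

Merge at B7: IN[B7] = OUT[B3] ∩ OUT[B6] = {}
Applying B7's transfer function to that IN value gives OUT[B7] (row B7 above).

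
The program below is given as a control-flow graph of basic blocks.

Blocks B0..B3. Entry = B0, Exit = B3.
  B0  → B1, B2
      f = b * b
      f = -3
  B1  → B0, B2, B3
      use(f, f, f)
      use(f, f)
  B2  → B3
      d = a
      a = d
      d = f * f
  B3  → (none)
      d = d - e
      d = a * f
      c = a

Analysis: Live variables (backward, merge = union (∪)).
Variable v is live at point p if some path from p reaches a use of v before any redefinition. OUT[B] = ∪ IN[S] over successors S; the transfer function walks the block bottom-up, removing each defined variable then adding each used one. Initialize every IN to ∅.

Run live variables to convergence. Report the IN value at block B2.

Answer: {a, e, f}

Trace:
Per-block solution:
  B0: | IN={a, b, d, e} | OUT={a, b, d, e, f}
  B1: | IN={a, b, d, e, f} | OUT={a, b, d, e, f}
  B2: | IN={a, e, f} | OUT={a, d, e, f}
  B3: | IN={a, d, e, f} | OUT={}

Merge at B2: OUT[B2] = IN[B3] = {a, d, e, f}
Applying B2's transfer function to that OUT value gives IN[B2] (row B2 above).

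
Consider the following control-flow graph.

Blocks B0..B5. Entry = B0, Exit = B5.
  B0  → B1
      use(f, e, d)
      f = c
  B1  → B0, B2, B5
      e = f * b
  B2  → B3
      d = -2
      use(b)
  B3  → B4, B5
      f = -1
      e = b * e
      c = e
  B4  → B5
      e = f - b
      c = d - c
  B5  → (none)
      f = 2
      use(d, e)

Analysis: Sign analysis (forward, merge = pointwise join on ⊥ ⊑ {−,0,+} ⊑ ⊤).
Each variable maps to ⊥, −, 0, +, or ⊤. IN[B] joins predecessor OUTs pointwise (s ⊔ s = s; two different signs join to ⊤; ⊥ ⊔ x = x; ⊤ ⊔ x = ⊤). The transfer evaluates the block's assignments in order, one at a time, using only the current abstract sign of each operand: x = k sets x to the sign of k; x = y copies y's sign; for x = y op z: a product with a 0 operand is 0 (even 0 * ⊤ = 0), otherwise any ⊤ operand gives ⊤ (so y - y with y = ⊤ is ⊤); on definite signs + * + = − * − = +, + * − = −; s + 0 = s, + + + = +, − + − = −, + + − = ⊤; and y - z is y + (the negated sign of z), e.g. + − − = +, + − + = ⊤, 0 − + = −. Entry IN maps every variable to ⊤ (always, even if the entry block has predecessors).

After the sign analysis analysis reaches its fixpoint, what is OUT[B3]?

Answer: {a: ⊤, b: ⊤, c: ⊤, d: -, e: ⊤, f: -}

Working:
Fixpoint table:
  B0:  IN=(all ⊤)  OUT=(all ⊤)
  B1:  IN=(all ⊤)  OUT=(all ⊤)
  B2:  IN=(all ⊤)  OUT={d:-; rest ⊤}
  B3:  IN={d:-; rest ⊤}  OUT={d:-, f:-; rest ⊤}
  B4:  IN={d:-, f:-; rest ⊤}  OUT={d:-, f:-; rest ⊤}
  B5:  IN=(all ⊤)  OUT={f:+; rest ⊤}

Merge at B3: IN[B3] = OUT[B2] = {a: ⊤, b: ⊤, c: ⊤, d: -, e: ⊤, f: ⊤}
Applying B3's transfer function to that IN value gives OUT[B3] (row B3 above).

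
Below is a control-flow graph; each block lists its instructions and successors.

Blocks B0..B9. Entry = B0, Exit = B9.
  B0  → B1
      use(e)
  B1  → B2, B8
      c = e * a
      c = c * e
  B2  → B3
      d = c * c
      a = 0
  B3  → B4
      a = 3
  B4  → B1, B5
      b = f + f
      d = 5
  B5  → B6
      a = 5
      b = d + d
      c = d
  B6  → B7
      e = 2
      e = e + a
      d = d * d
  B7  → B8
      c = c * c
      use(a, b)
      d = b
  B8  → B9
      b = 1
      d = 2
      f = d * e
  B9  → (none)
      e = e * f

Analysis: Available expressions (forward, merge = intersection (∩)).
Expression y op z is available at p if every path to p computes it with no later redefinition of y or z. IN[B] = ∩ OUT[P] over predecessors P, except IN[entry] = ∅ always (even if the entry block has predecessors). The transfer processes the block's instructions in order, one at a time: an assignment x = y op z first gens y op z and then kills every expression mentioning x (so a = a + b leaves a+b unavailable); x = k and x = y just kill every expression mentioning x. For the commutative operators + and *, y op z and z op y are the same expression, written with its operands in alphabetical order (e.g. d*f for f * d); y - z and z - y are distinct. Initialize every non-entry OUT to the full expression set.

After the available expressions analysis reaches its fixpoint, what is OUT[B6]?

Answer: {f+f}

Trace:
Fixpoint table:
  B0:   IN={}   OUT={}
  B1:   IN={}   OUT={a*e}
  B2:   IN={a*e}   OUT={c*c}
  B3:   IN={c*c}   OUT={c*c}
  B4:   IN={c*c}   OUT={c*c, f+f}
  B5:   IN={c*c, f+f}   OUT={d+d, f+f}
  B6:   IN={d+d, f+f}   OUT={f+f}
  B7:   IN={f+f}   OUT={f+f}
  B8:   IN={}   OUT={d*e}
  B9:   IN={d*e}   OUT={}

Merge at B6: IN[B6] = OUT[B5] = {d+d, f+f}
Applying B6's transfer function to that IN value gives OUT[B6] (row B6 above).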